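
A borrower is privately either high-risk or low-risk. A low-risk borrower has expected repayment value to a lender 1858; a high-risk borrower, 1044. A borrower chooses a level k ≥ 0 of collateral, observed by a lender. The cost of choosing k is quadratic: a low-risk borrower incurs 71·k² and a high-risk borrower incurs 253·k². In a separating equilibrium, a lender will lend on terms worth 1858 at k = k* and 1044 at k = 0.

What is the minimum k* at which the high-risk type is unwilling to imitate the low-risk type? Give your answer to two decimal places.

1.79

The high-risk type at k = 0 receives 1044; imitating at k* yields 1858 − 253·k*².
Indifference: 1044 = 1858 − 253·k*², so k*² = (1858 − 1044) / 253 ≈ 3.2174.
k* = √3.2174 ≈ 1.79.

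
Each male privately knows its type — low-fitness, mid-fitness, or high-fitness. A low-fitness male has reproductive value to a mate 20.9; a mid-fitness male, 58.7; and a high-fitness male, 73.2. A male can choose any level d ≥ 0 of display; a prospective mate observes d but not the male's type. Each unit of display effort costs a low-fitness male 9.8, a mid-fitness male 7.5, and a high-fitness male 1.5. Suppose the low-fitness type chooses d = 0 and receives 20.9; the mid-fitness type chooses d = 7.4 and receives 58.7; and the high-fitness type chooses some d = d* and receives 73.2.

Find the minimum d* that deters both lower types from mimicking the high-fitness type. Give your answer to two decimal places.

Mid-fitness type (on-path payoff 58.7 − 7.5×7.4 = 3.2) won't mimic when 3.2 ≥ 73.2 − 7.5·d*, i.e. d* ≥ 9.33.
Low-fitness type (on-path payoff 20.9) won't mimic when 20.9 ≥ 73.2 − 9.8·d*, i.e. d* ≥ 5.34.
Both must hold, so d* = max(5.34, 9.33) = 9.33. The mid-fitness type's constraint binds.

9.33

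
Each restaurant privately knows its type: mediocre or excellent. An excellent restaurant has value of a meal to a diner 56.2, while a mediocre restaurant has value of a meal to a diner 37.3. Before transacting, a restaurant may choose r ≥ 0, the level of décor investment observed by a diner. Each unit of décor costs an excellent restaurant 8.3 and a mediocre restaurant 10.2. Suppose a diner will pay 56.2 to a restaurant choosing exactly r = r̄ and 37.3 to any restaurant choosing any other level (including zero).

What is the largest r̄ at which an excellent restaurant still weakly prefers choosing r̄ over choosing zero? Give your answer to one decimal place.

Choosing r̄ yields the excellent type 56.2 − 8.3·r̄; choosing zero yields 37.3.
The excellent type is indifferent at 56.2 − 8.3·r̄ = 37.3, i.e. r̄ = (56.2 − 37.3) / 8.3 ≈ 2.3.
For any r̄ above 2.3 the excellent type would rather pool at zero, so separation collapses.

2.3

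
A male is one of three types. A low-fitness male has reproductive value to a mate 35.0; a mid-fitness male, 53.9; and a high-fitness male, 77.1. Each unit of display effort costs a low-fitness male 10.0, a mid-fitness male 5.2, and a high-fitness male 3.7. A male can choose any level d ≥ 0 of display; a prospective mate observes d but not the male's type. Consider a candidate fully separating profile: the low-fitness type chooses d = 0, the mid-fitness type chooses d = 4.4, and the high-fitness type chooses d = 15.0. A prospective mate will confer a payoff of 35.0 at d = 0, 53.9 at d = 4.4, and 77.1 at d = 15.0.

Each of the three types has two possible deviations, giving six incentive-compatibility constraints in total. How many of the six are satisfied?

3

Mid-fitness (own payoff 53.9 − 5.2×4.4 = 31.02): to d=0 gives 35.0 → profitable ✗; to d=15.0 gives 77.1 − 5.2×15.0 = -0.9 → no gain ✓.
Low-fitness (own payoff 35.0): to d=4.4 gives 53.9 − 10.0×4.4 = 9.9 → no gain ✓; to d=15.0 gives 77.1 − 10.0×15.0 = -72.9 → no gain ✓.
High-fitness (own payoff 77.1 − 3.7×15.0 = 21.6): to d=0 gives 35.0 → profitable ✗; to d=4.4 gives 53.9 − 3.7×4.4 = 37.62 → profitable ✗.
3 of the 6 constraints hold; not an equilibrium.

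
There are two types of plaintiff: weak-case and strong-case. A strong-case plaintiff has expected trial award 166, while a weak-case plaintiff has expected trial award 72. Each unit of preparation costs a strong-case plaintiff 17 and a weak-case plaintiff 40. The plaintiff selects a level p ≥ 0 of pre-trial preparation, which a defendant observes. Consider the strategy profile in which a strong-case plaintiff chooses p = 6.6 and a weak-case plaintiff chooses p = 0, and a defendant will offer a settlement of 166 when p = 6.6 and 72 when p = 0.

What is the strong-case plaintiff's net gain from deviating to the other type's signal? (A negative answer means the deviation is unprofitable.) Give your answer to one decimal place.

18.2

Playing p = 6.6 the strong-case plaintiff receives 166 − 17 × 6.6 = 53.8.
Deviating to p = 0 yields 72 instead.
Gain from deviating: 72 − 53.8 = 18.2.
The gain is positive, so the strong-case type's incentive-compatibility constraint is violated — this profile is not a separating equilibrium.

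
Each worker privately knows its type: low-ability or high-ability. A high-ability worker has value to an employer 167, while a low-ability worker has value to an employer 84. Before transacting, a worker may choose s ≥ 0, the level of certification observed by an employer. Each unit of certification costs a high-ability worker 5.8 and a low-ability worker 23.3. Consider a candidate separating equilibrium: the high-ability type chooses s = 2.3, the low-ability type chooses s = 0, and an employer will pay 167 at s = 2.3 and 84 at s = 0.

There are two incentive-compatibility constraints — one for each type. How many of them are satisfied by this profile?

Low-ability type: stay at 0 → 84; mimic → 167 − 23.3 × 2.3 = 113.41. IC fails (84 < 113.41).
High-ability type: signal → 167 − 5.8 × 2.3 = 153.66; deviate to 0 → 84. IC holds (153.66 ≥ 84).
1 of 2 constraints hold, so this profile is not an equilibrium.

1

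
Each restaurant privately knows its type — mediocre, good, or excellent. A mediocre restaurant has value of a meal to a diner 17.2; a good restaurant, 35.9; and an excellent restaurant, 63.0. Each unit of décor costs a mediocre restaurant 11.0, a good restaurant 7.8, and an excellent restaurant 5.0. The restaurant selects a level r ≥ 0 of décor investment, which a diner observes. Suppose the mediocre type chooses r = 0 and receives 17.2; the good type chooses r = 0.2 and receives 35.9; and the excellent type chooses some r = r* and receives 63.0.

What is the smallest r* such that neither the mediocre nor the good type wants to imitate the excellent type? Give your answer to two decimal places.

4.16

Mediocre type (on-path payoff 17.2) won't mimic when 17.2 ≥ 63.0 − 11.0·r*, i.e. r* ≥ 4.16.
Good type (on-path payoff 35.9 − 7.8×0.2 = 34.34) won't mimic when 34.34 ≥ 63.0 − 7.8·r*, i.e. r* ≥ 3.67.
Both must hold, so r* = max(4.16, 3.67) = 4.16. The mediocre type's constraint binds.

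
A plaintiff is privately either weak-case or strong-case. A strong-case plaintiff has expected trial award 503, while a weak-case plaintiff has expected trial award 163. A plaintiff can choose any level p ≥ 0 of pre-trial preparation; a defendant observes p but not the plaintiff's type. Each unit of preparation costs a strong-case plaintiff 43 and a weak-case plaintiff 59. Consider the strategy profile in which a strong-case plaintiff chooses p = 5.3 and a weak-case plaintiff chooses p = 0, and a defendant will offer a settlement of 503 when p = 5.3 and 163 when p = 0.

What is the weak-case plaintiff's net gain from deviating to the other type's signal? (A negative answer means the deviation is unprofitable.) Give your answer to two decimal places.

Playing p = 0 the weak-case plaintiff receives 163.
Deviating to p = 5.3 brings payment 503 at cost 59 × 5.3 = 312.7, netting 190.3.
Gain from deviating: 190.3 − 163 = 27.30.
The gain is positive, so the weak-case type's incentive-compatibility constraint is violated — this profile is not a separating equilibrium.

27.30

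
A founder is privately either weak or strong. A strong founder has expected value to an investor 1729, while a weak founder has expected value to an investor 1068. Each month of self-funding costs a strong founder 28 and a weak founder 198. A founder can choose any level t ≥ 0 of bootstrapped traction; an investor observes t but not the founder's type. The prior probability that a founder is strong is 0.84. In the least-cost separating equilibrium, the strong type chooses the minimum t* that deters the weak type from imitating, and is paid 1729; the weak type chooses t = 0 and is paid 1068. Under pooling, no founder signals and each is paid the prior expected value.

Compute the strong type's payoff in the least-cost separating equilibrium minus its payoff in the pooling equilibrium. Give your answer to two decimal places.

Least-cost separating signal: t* solves 1068 = 1729 − 198·t*, so t* = (1729 − 1068)/198 ≈ 3.3384.
Strong type's separating payoff: 1729 − 28 × t* = 1729 − 28 × (1729 − 1068)/198 = 1729 − 18508/198 ≈ 1635.5253.
Pooling payoff: 0.84 × 1729 + 0.16 × 1068 = 1623.24.
Difference: 1635.5253 − 1623.24 = 12.2853, i.e. 12.29 to two decimal places.
The strong type prefers to separate.

12.29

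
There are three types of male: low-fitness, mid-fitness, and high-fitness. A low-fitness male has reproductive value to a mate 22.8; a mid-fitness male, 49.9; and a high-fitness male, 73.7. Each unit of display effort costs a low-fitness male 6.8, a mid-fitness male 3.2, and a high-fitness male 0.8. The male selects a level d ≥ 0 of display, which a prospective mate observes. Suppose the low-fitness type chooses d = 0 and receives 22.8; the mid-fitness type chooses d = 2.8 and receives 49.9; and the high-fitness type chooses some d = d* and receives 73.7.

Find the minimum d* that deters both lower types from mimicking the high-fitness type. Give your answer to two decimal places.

Mid-fitness type (on-path payoff 49.9 − 3.2×2.8 = 40.94) won't mimic when 40.94 ≥ 73.7 − 3.2·d*, i.e. d* ≥ 10.24.
Low-fitness type (on-path payoff 22.8) won't mimic when 22.8 ≥ 73.7 − 6.8·d*, i.e. d* ≥ 7.49.
Both must hold, so d* = max(7.49, 10.24) = 10.24. The mid-fitness type's constraint binds.

10.24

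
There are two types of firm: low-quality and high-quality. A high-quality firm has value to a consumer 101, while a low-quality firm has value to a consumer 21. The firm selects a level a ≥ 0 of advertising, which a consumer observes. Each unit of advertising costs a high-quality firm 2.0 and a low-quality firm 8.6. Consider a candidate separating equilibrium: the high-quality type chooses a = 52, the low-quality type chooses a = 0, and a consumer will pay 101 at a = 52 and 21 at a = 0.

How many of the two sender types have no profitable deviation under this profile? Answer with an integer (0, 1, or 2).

Low-quality type: stay at 0 → 21; mimic → 101 − 8.6 × 52 = -346.2. IC holds (21 ≥ -346.2).
High-quality type: signal → 101 − 2.0 × 52 = -3; deviate to 0 → 21. IC fails (-3 < 21).
1 of 2 constraints hold, so this profile is not an equilibrium.

1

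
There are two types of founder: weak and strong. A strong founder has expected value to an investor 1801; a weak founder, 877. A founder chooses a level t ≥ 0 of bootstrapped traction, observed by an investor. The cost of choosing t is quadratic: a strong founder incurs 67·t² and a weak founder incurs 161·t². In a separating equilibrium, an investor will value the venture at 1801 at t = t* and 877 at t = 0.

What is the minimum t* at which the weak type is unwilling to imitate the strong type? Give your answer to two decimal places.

2.40

The weak type at t = 0 receives 877; imitating at t* yields 1801 − 161·t*².
Indifference: 877 = 1801 − 161·t*², so t*² = (1801 − 877) / 161 ≈ 5.7391.
t* = √5.7391 ≈ 2.40.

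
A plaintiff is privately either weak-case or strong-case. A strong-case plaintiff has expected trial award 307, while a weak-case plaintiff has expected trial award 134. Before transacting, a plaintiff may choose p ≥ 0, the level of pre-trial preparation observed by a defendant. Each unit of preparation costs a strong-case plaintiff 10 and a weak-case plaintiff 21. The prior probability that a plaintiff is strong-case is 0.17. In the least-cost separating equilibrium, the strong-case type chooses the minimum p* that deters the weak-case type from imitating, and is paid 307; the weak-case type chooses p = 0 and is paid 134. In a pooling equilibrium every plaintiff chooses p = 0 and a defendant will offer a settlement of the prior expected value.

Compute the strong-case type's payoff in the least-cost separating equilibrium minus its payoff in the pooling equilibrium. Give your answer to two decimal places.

Least-cost separating signal: p* solves 134 = 307 − 21·p*, so p* = (307 − 134)/21 ≈ 8.2381.
Strong-case type's separating payoff: 307 − 10 × p* = 307 − 10 × (307 − 134)/21 = 307 − 1730/21 ≈ 224.6190.
Pooling payoff: 0.17 × 307 + 0.83 × 134 = 163.41.
Difference: 224.6190 − 163.41 = 61.209, i.e. 61.21 to two decimal places.
The strong-case type prefers to separate.

61.21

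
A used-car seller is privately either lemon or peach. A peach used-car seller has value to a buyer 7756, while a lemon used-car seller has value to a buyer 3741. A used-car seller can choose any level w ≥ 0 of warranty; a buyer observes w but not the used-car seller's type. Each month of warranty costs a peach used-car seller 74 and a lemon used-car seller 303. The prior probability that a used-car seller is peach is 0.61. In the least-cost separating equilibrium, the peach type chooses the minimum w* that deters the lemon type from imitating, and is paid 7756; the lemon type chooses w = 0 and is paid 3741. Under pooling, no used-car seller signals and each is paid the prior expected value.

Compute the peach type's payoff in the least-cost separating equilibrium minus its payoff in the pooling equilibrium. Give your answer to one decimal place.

Least-cost separating signal: w* solves 3741 = 7756 − 303·w*, so w* = (7756 − 3741)/303 ≈ 13.2508.
Peach type's separating payoff: 7756 − 74 × w* = 7756 − 74 × (7756 − 3741)/303 = 7756 − 297110/303 ≈ 6775.439.
Pooling payoff: 0.61 × 7756 + 0.39 × 3741 = 6190.15.
Difference: 6775.439 − 6190.15 = 585.289, i.e. 585.3 to one decimal place.
The peach type prefers to separate.

585.3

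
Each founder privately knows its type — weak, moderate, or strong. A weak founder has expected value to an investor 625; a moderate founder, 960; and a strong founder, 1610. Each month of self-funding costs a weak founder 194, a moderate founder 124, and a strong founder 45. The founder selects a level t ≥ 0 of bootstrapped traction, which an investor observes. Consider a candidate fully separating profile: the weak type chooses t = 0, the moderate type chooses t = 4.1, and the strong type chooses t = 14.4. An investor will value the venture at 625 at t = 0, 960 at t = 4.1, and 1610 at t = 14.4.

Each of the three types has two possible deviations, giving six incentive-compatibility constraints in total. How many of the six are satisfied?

5

Moderate (own payoff 960 − 124×4.1 = 451.6): to t=0 gives 625 → profitable ✗; to t=14.4 gives 1610 − 124×14.4 = -175.6 → no gain ✓.
Weak (own payoff 625): to t=4.1 gives 960 − 194×4.1 = 164.6 → no gain ✓; to t=14.4 gives 1610 − 194×14.4 = -1183.6 → no gain ✓.
Strong (own payoff 1610 − 45×14.4 = 962): to t=0 gives 625 → no gain ✓; to t=4.1 gives 960 − 45×4.1 = 775.5 → no gain ✓.
5 of the 6 constraints hold; not an equilibrium.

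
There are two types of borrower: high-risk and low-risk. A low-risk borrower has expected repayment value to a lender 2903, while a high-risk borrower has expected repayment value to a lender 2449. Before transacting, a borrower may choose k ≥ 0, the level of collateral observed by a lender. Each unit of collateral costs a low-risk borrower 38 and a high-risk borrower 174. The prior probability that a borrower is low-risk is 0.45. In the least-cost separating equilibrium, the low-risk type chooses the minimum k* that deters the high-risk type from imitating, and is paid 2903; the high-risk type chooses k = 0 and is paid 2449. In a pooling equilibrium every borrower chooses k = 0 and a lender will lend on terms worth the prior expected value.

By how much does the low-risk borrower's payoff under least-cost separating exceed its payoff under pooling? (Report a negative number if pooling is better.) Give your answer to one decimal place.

Least-cost separating signal: k* solves 2449 = 2903 − 174·k*, so k* = (2903 − 2449)/174 ≈ 2.6092.
Low-risk type's separating payoff: 2903 − 38 × k* = 2903 − 38 × (2903 − 2449)/174 = 2903 − 17252/174 ≈ 2803.851.
Pooling payoff: 0.45 × 2903 + 0.55 × 2449 = 2653.3.
Difference: 2803.851 − 2653.3 = 150.551, i.e. 150.6 to one decimal place.
The low-risk type prefers to separate.

150.6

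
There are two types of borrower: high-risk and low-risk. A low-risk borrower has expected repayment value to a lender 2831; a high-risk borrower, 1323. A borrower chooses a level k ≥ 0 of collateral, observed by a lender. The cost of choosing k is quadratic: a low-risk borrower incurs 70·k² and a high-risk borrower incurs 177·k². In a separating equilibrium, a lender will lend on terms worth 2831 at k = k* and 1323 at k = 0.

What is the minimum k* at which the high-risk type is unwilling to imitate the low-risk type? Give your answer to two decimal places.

The high-risk type at k = 0 receives 1323; imitating at k* yields 2831 − 177·k*².
Indifference: 1323 = 2831 − 177·k*², so k*² = (2831 − 1323) / 177 ≈ 8.5198.
k* = √8.5198 ≈ 2.92.

2.92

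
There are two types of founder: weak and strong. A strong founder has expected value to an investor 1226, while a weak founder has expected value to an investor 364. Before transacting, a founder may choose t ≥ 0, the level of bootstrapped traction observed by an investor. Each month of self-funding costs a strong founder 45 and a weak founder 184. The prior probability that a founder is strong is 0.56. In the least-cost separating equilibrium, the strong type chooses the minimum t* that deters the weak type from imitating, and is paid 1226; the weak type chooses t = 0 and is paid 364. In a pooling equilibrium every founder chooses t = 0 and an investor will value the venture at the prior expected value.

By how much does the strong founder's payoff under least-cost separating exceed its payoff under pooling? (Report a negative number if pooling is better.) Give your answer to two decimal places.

168.46

Least-cost separating signal: t* solves 364 = 1226 − 184·t*, so t* = (1226 − 364)/184 ≈ 4.6848.
Strong type's separating payoff: 1226 − 45 × t* = 1226 − 45 × (1226 − 364)/184 = 1226 − 38790/184 ≈ 1015.1848.
Pooling payoff: 0.56 × 1226 + 0.44 × 364 = 846.72.
Difference: 1015.1848 − 846.72 = 168.4648, i.e. 168.46 to two decimal places.
The strong type prefers to separate.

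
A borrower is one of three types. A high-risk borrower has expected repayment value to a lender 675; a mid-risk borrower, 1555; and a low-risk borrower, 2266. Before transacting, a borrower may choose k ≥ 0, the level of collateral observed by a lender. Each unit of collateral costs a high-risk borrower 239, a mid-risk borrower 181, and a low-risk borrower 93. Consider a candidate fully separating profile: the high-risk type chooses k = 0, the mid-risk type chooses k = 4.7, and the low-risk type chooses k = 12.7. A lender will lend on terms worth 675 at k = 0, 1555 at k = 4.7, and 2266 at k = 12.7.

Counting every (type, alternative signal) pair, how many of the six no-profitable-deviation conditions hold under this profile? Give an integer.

Low-risk (own payoff 2266 − 93×12.7 = 1084.9): to k=0 gives 675 → no gain ✓; to k=4.7 gives 1555 − 93×4.7 = 1117.9 → profitable ✗.
High-risk (own payoff 675): to k=4.7 gives 1555 − 239×4.7 = 431.7 → no gain ✓; to k=12.7 gives 2266 − 239×12.7 = -769.3 → no gain ✓.
Mid-risk (own payoff 1555 − 181×4.7 = 704.3): to k=0 gives 675 → no gain ✓; to k=12.7 gives 2266 − 181×12.7 = -32.7 → no gain ✓.
5 of the 6 constraints hold; not an equilibrium.

5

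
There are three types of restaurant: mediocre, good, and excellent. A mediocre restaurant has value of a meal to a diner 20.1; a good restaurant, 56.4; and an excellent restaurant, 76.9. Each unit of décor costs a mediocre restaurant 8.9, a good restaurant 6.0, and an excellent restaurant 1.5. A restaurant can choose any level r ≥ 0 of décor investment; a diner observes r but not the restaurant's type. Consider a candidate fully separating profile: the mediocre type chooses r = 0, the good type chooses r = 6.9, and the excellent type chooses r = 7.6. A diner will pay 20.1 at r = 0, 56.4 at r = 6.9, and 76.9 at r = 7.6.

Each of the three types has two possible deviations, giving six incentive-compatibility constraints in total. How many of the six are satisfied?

4

Excellent (own payoff 76.9 − 1.5×7.6 = 65.5): to r=0 gives 20.1 → no gain ✓; to r=6.9 gives 56.4 − 1.5×6.9 = 46.05 → no gain ✓.
Good (own payoff 56.4 − 6.0×6.9 = 15): to r=0 gives 20.1 → profitable ✗; to r=7.6 gives 76.9 − 6.0×7.6 = 31.3 → profitable ✗.
Mediocre (own payoff 20.1): to r=6.9 gives 56.4 − 8.9×6.9 = -5.01 → no gain ✓; to r=7.6 gives 76.9 − 8.9×7.6 = 9.26 → no gain ✓.
4 of the 6 constraints hold; not an equilibrium.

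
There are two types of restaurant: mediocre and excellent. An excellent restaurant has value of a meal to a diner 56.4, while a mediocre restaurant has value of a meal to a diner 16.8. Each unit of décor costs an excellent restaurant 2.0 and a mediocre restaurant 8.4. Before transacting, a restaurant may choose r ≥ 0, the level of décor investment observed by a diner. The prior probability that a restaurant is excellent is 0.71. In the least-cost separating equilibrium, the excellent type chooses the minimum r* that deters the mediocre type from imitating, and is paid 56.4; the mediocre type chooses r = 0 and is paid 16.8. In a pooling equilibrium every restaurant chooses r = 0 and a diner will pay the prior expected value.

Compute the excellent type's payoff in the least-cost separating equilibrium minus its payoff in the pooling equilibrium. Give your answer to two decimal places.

Least-cost separating signal: r* solves 16.8 = 56.4 − 8.4·r*, so r* = (56.4 − 16.8)/8.4 ≈ 4.7143.
Excellent type's separating payoff: 56.4 − 2.0 × r* = 56.4 − 2.0 × (56.4 − 16.8)/8.4 = 56.4 − 79.2/8.4 ≈ 46.9714.
Pooling payoff: 0.71 × 56.4 + 0.29 × 16.8 = 44.916.
Difference: 46.9714 − 44.916 = 2.0554, i.e. 2.06 to two decimal places.
The excellent type prefers to separate.

2.06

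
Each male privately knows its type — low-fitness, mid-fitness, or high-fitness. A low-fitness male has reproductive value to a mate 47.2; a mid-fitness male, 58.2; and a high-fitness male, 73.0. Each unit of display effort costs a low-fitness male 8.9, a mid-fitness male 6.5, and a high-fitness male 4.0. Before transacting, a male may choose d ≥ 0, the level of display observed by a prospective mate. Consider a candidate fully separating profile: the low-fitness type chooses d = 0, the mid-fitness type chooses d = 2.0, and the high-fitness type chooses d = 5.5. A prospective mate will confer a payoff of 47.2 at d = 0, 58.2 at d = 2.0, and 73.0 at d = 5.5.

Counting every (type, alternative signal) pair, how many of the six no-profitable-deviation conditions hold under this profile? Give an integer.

High-fitness (own payoff 73.0 − 4.0×5.5 = 51): to d=0 gives 47.2 → no gain ✓; to d=2.0 gives 58.2 − 4.0×2.0 = 50.2 → no gain ✓.
Low-fitness (own payoff 47.2): to d=2.0 gives 58.2 − 8.9×2.0 = 40.4 → no gain ✓; to d=5.5 gives 73.0 − 8.9×5.5 = 24.05 → no gain ✓.
Mid-fitness (own payoff 58.2 − 6.5×2.0 = 45.2): to d=0 gives 47.2 → profitable ✗; to d=5.5 gives 73.0 − 6.5×5.5 = 37.25 → no gain ✓.
5 of the 6 constraints hold; not an equilibrium.

5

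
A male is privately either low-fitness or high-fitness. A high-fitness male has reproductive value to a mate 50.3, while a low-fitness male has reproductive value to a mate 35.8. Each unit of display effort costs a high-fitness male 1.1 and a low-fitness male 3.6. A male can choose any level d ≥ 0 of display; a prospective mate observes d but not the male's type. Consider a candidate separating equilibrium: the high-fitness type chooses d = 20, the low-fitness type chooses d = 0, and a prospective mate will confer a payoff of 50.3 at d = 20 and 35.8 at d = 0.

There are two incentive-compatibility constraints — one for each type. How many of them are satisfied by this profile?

Low-fitness type: stay at 0 → 35.8; mimic → 50.3 − 3.6 × 20 = -21.7. IC holds (35.8 ≥ -21.7).
High-fitness type: signal → 50.3 − 1.1 × 20 = 28.3; deviate to 0 → 35.8. IC fails (28.3 < 35.8).
1 of 2 constraints hold, so this profile is not an equilibrium.

1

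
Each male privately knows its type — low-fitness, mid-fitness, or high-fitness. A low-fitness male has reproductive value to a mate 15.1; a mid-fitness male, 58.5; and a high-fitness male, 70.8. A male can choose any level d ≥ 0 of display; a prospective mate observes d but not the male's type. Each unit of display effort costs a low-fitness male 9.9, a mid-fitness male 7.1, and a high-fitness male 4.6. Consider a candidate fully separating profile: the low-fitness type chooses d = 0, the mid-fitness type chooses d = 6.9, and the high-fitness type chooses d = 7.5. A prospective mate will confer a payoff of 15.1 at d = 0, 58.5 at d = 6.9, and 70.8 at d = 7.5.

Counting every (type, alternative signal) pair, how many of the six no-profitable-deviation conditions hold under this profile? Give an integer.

4

Mid-fitness (own payoff 58.5 − 7.1×6.9 = 9.51): to d=0 gives 15.1 → profitable ✗; to d=7.5 gives 70.8 − 7.1×7.5 = 17.55 → profitable ✗.
Low-fitness (own payoff 15.1): to d=6.9 gives 58.5 − 9.9×6.9 = -9.81 → no gain ✓; to d=7.5 gives 70.8 − 9.9×7.5 = -3.45 → no gain ✓.
High-fitness (own payoff 70.8 − 4.6×7.5 = 36.3): to d=0 gives 15.1 → no gain ✓; to d=6.9 gives 58.5 − 4.6×6.9 = 26.76 → no gain ✓.
4 of the 6 constraints hold; not an equilibrium.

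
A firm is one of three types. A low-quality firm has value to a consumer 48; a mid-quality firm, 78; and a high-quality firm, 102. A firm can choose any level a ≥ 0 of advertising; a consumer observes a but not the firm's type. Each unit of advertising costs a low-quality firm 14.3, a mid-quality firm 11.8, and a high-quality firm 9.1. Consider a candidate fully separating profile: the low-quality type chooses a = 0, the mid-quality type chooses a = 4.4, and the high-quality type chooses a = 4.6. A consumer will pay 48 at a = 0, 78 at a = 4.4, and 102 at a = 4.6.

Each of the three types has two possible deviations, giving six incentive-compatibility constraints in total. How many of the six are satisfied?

4

Low-quality (own payoff 48): to a=4.4 gives 78 − 14.3×4.4 = 15.08 → no gain ✓; to a=4.6 gives 102 − 14.3×4.6 = 36.22 → no gain ✓.
High-quality (own payoff 102 − 9.1×4.6 = 60.14): to a=0 gives 48 → no gain ✓; to a=4.4 gives 78 − 9.1×4.4 = 37.96 → no gain ✓.
Mid-quality (own payoff 78 − 11.8×4.4 = 26.08): to a=0 gives 48 → profitable ✗; to a=4.6 gives 102 − 11.8×4.6 = 47.72 → profitable ✗.
4 of the 6 constraints hold; not an equilibrium.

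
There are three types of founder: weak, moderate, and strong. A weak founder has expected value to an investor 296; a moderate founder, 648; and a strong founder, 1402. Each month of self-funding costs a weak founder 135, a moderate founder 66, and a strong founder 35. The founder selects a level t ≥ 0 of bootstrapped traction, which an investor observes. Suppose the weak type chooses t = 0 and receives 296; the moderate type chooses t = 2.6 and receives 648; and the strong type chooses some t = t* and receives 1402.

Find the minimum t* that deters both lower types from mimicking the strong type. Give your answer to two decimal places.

14.02

Moderate type (on-path payoff 648 − 66×2.6 = 476.4) won't mimic when 476.4 ≥ 1402 − 66·t*, i.e. t* ≥ 14.02.
Weak type (on-path payoff 296) won't mimic when 296 ≥ 1402 − 135·t*, i.e. t* ≥ 8.19.
Both must hold, so t* = max(8.19, 14.02) = 14.02. The moderate type's constraint binds.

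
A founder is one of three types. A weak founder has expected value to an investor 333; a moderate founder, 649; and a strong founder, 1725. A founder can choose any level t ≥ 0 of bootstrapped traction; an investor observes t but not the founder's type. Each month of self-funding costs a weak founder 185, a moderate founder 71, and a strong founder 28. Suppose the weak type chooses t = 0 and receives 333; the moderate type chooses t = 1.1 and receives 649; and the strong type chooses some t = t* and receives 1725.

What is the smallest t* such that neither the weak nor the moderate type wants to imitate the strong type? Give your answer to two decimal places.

16.25

Weak type (on-path payoff 333) won't mimic when 333 ≥ 1725 − 185·t*, i.e. t* ≥ 7.52.
Moderate type (on-path payoff 649 − 71×1.1 = 570.9) won't mimic when 570.9 ≥ 1725 − 71·t*, i.e. t* ≥ 16.25.
Both must hold, so t* = max(7.52, 16.25) = 16.25. The moderate type's constraint binds.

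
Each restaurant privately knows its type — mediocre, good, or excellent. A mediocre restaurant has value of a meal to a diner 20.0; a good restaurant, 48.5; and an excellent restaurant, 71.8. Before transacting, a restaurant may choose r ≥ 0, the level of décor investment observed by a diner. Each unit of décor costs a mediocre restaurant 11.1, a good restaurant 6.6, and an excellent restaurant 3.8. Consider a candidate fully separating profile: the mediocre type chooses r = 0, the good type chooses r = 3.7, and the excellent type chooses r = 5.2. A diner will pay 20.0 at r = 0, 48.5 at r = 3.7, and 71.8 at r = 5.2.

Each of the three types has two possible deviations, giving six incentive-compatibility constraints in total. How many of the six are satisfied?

Mediocre (own payoff 20.0): to r=3.7 gives 48.5 − 11.1×3.7 = 7.43 → no gain ✓; to r=5.2 gives 71.8 − 11.1×5.2 = 14.08 → no gain ✓.
Good (own payoff 48.5 − 6.6×3.7 = 24.08): to r=0 gives 20.0 → no gain ✓; to r=5.2 gives 71.8 − 6.6×5.2 = 37.48 → profitable ✗.
Excellent (own payoff 71.8 − 3.8×5.2 = 52.04): to r=0 gives 20.0 → no gain ✓; to r=3.7 gives 48.5 − 3.8×3.7 = 34.44 → no gain ✓.
5 of the 6 constraints hold; not an equilibrium.

5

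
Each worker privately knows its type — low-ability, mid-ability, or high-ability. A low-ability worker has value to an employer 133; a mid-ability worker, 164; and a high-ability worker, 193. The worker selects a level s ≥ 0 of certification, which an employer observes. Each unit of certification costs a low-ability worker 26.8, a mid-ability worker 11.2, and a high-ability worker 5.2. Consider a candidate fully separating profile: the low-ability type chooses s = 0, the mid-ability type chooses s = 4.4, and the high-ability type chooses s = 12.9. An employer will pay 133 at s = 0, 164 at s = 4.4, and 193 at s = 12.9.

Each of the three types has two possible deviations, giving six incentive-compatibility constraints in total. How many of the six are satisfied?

Low-ability (own payoff 133): to s=4.4 gives 164 − 26.8×4.4 = 46.08 → no gain ✓; to s=12.9 gives 193 − 26.8×12.9 = -152.72 → no gain ✓.
Mid-ability (own payoff 164 − 11.2×4.4 = 114.72): to s=0 gives 133 → profitable ✗; to s=12.9 gives 193 − 11.2×12.9 = 48.52 → no gain ✓.
High-ability (own payoff 193 − 5.2×12.9 = 125.92): to s=0 gives 133 → profitable ✗; to s=4.4 gives 164 − 5.2×4.4 = 141.12 → profitable ✗.
3 of the 6 constraints hold; not an equilibrium.

3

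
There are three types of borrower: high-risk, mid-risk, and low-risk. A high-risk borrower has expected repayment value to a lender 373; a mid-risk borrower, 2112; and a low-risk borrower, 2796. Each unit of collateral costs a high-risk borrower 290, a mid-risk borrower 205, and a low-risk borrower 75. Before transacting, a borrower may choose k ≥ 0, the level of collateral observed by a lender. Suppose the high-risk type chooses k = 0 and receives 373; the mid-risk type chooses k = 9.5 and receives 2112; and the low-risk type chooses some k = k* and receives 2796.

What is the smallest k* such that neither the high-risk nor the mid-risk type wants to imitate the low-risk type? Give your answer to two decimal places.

Mid-risk type (on-path payoff 2112 − 205×9.5 = 164.5) won't mimic when 164.5 ≥ 2796 − 205·k*, i.e. k* ≥ 12.84.
High-risk type (on-path payoff 373) won't mimic when 373 ≥ 2796 − 290·k*, i.e. k* ≥ 8.36.
Both must hold, so k* = max(8.36, 12.84) = 12.84. The mid-risk type's constraint binds.

12.84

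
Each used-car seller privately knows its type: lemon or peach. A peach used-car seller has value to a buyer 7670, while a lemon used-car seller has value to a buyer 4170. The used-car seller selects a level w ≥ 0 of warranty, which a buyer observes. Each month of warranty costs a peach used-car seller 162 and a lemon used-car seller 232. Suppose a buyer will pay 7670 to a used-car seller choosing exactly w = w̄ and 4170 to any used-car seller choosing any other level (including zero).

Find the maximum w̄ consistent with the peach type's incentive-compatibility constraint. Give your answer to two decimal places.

Choosing w̄ yields the peach type 7670 − 162·w̄; choosing zero yields 4170.
The peach type is indifferent at 7670 − 162·w̄ = 4170, i.e. w̄ = (7670 − 4170) / 162 ≈ 21.60.
For any w̄ above 21.60 the peach type would rather pool at zero, so separation collapses.

21.60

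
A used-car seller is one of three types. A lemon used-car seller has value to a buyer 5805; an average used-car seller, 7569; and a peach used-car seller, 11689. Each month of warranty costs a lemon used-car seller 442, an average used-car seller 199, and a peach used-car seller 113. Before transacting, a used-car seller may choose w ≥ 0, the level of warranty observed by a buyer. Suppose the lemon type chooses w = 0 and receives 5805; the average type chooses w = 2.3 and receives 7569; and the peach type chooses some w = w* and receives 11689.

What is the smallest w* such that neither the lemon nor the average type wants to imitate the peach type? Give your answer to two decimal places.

23.00

Average type (on-path payoff 7569 − 199×2.3 = 7111.3) won't mimic when 7111.3 ≥ 11689 − 199·w*, i.e. w* ≥ 23.00.
Lemon type (on-path payoff 5805) won't mimic when 5805 ≥ 11689 − 442·w*, i.e. w* ≥ 13.31.
Both must hold, so w* = max(13.31, 23.00) = 23.00. The average type's constraint binds.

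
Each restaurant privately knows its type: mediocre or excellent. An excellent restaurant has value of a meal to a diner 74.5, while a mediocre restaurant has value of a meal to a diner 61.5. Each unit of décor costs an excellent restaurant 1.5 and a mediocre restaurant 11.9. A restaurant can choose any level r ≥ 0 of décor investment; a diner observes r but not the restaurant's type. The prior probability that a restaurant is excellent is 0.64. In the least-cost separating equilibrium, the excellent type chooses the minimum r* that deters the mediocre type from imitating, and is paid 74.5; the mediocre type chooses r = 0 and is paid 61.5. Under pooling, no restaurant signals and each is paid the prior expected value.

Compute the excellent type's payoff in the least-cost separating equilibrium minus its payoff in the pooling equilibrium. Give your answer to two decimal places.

Least-cost separating signal: r* solves 61.5 = 74.5 − 11.9·r*, so r* = (74.5 − 61.5)/11.9 ≈ 1.0924.
Excellent type's separating payoff: 74.5 − 1.5 × r* = 74.5 − 1.5 × (74.5 − 61.5)/11.9 = 74.5 − 19.5/11.9 ≈ 72.8613.
Pooling payoff: 0.64 × 74.5 + 0.36 × 61.5 = 69.82.
Difference: 72.8613 − 69.82 = 3.0413, i.e. 3.04 to two decimal places.
The excellent type prefers to separate.

3.04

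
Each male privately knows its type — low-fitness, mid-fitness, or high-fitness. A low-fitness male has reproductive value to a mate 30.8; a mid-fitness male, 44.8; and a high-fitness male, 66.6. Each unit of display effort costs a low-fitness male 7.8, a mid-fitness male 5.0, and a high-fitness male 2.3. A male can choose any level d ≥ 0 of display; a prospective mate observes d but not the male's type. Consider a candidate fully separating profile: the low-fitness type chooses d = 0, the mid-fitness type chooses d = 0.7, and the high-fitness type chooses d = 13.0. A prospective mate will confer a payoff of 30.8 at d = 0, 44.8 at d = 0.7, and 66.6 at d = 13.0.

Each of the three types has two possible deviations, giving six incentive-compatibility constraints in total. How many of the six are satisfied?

4

Mid-fitness (own payoff 44.8 − 5.0×0.7 = 41.3): to d=0 gives 30.8 → no gain ✓; to d=13.0 gives 66.6 − 5.0×13.0 = 1.6 → no gain ✓.
High-fitness (own payoff 66.6 − 2.3×13.0 = 36.7): to d=0 gives 30.8 → no gain ✓; to d=0.7 gives 44.8 − 2.3×0.7 = 43.19 → profitable ✗.
Low-fitness (own payoff 30.8): to d=0.7 gives 44.8 − 7.8×0.7 = 39.34 → profitable ✗; to d=13.0 gives 66.6 − 7.8×13.0 = -34.8 → no gain ✓.
4 of the 6 constraints hold; not an equilibrium.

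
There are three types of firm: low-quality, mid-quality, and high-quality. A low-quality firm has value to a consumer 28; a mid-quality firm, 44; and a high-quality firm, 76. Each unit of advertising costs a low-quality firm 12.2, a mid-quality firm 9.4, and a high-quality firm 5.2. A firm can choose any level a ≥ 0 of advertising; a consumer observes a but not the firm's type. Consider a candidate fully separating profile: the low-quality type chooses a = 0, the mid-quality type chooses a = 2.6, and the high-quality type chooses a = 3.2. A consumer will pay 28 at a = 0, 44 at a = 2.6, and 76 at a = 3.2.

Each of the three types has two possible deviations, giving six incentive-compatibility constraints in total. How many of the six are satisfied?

3

Low-quality (own payoff 28): to a=2.6 gives 44 − 12.2×2.6 = 12.28 → no gain ✓; to a=3.2 gives 76 − 12.2×3.2 = 36.96 → profitable ✗.
High-quality (own payoff 76 − 5.2×3.2 = 59.36): to a=0 gives 28 → no gain ✓; to a=2.6 gives 44 − 5.2×2.6 = 30.48 → no gain ✓.
Mid-quality (own payoff 44 − 9.4×2.6 = 19.56): to a=0 gives 28 → profitable ✗; to a=3.2 gives 76 − 9.4×3.2 = 45.92 → profitable ✗.
3 of the 6 constraints hold; not an equilibrium.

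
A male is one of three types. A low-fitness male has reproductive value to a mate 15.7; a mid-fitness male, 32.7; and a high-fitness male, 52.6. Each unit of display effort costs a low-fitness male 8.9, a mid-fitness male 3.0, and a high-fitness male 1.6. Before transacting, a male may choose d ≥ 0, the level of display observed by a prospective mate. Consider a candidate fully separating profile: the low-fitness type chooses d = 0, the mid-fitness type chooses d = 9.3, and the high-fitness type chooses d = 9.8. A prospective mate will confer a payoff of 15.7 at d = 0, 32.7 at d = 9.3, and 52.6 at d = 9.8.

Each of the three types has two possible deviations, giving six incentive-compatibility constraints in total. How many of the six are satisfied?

4

High-fitness (own payoff 52.6 − 1.6×9.8 = 36.92): to d=0 gives 15.7 → no gain ✓; to d=9.3 gives 32.7 − 1.6×9.3 = 17.82 → no gain ✓.
Low-fitness (own payoff 15.7): to d=9.3 gives 32.7 − 8.9×9.3 = -50.07 → no gain ✓; to d=9.8 gives 52.6 − 8.9×9.8 = -34.62 → no gain ✓.
Mid-fitness (own payoff 32.7 − 3.0×9.3 = 4.8): to d=0 gives 15.7 → profitable ✗; to d=9.8 gives 52.6 − 3.0×9.8 = 23.2 → profitable ✗.
4 of the 6 constraints hold; not an equilibrium.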